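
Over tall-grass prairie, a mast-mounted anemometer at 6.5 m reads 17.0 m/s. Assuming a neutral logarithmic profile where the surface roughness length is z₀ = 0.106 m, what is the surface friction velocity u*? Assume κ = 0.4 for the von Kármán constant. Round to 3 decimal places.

u* ≈ 1.652 m/s

Log law: V(z) = (u*/κ) · ln(z/z₀) ⇒ u* = κ · V / ln(z/z₀)
u* = 0.4 × 17.0 / ln(6.5/0.106) = 0.4 × 17.0 / 4.1161
   = 6.8000 / 4.1161 = 1.6520 m/s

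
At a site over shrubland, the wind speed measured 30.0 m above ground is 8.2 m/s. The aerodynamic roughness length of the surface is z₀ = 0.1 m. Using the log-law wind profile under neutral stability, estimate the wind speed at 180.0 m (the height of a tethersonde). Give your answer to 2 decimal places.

Log law: V(z) ∝ ln(z/z₀), so V₂/V₁ = ln(z₂/z₀) / ln(z₁/z₀).
ln(180.0/0.1) = 7.4955, ln(30.0/0.1) = 5.7038
V₂ = 8.2 × 7.4955/5.7038 = 8.2 × 1.3141 = 10.7759 m/s

10.78 m/s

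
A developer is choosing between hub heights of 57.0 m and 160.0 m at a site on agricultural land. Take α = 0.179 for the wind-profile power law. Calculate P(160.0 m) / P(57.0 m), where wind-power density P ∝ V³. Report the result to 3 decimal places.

Speed ratio: V_B/V_A = (z_B/z_A)^α = (160.0/57.0)^0.179 = (2.8070)^0.179 = 1.20292
Power-density ratio: P_B/P_A = (V_B/V_A)³ = (1.20292)³ = 1.74063

1.741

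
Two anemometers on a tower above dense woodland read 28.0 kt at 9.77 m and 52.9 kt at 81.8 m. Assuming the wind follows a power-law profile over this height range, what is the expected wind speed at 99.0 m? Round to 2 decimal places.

First find α: α = ln(V₂/V₁)/ln(z₂/z₁) = ln(52.9/28.0)/ln(81.8/9.77) = 0.63620/2.12496 = 0.2994
Extrapolate from 81.8 m to 99.0 m: V₃ = 52.9 × (99.0/81.8)^0.2994 = 52.9 × 1.0588 = 56.0106 kt

56.01 kt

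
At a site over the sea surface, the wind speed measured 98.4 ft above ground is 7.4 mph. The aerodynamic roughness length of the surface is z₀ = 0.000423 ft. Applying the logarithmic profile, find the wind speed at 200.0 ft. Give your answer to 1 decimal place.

Log law: V(z) ∝ ln(z/z₀), so V₂/V₁ = ln(z₂/z₀) / ln(z₁/z₀).
ln(200.0/0.000423) = 13.0665, ln(98.4/0.000423) = 12.3572
V₂ = 7.4 × 13.0665/12.3572 = 7.4 × 1.0574 = 7.8247 mph

7.8 mph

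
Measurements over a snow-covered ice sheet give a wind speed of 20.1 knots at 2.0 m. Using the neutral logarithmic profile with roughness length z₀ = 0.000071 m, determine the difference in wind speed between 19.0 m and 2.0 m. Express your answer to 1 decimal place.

4.4 knots

Log law: V₂ = V₁ · ln(z₂/z₀)/ln(z₁/z₀) = 20.1 × 12.4973/10.2460 = 24.5165 knots
ΔV = 24.5165 − 20.1 = 4.4165 knots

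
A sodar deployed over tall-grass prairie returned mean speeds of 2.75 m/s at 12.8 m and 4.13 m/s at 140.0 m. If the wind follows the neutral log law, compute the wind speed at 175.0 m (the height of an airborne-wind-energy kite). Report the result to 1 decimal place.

4.3 m/s

Log law: V ∝ ln(z/z₀). From the pair, with r = V₁/V₂ = 0.66586,
ln z₀ = (ln z₁ − r·ln z₂)/(1 − r) = (2.5494 − 0.66586×4.9416)/0.33414 = -2.2176 → z₀ = 0.1089 m
V₃ = V₁ · ln(z₃/z₀)/ln(z₁/z₀) = 2.75 × 7.3824/4.7671 = 4.2587 m/s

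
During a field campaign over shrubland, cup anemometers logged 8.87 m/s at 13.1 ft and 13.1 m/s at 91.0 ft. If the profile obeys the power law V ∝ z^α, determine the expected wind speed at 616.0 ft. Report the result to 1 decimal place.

19.2 m/s

First find α: α = ln(V₂/V₁)/ln(z₂/z₁) = ln(13.1/8.87)/ln(91.0/13.1) = 0.38994/1.93825 = 0.2012
Extrapolate from 91.0 ft to 616.0 ft: V₃ = 13.1 × (616.0/91.0)^0.2012 = 13.1 × 1.4692 = 19.2468 m/s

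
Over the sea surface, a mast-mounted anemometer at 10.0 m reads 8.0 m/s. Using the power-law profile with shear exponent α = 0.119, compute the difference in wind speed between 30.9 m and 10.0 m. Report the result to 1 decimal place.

Power law: V₂ = V₁ · (z₂/z₁)^α = 8.0 × (3.0900)^0.119 = 9.1495 m/s
ΔV = 9.1495 − 8.0 = 1.1495 m/s

1.1 m/s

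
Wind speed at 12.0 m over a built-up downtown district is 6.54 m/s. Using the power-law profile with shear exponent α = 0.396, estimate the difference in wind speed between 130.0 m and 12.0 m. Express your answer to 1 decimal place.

Power law: V₂ = V₁ · (z₂/z₁)^α = 6.54 × (10.8333)^0.396 = 16.8013 m/s
ΔV = 16.8013 − 6.54 = 10.2613 m/s

10.3 m/s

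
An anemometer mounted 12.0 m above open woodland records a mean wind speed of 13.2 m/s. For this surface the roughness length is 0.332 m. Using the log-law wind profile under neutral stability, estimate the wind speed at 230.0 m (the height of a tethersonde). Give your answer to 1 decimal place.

24.1 m/s

Log law: V(z) ∝ ln(z/z₀), so V₂/V₁ = ln(z₂/z₀) / ln(z₁/z₀).
ln(230.0/0.332) = 6.5407, ln(12.0/0.332) = 3.5875
V₂ = 13.2 × 6.5407/3.5875 = 13.2 × 1.8232 = 24.0659 m/s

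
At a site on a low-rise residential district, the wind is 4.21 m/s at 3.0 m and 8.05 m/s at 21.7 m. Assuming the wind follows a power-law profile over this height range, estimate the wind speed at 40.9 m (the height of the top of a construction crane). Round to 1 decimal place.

First find α: α = ln(V₂/V₁)/ln(z₂/z₁) = ln(8.05/4.21)/ln(21.7/3.0) = 0.64821/1.97870 = 0.3276
Extrapolate from 21.7 m to 40.9 m: V₃ = 8.05 × (40.9/21.7)^0.3276 = 8.05 × 1.2308 = 9.9076 m/s

9.9 m/s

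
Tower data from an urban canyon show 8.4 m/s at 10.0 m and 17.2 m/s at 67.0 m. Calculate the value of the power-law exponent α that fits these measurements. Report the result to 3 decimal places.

α ≈ 0.377

Power law: V₂/V₁ = (z₂/z₁)^α ⇒ α = ln(V₂/V₁) / ln(z₂/z₁)
α = ln(17.2/8.4) / ln(67.0/10.0) = ln(2.0476) / ln(6.7000)
  = 0.71668 / 1.90211 = 0.37678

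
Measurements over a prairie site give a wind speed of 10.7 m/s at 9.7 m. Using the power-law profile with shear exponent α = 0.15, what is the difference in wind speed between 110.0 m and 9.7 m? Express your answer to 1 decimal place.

4.7 m/s

Power law: V₂ = V₁ · (z₂/z₁)^α = 10.7 × (11.3402)^0.15 = 15.4020 m/s
ΔV = 15.4020 − 10.7 = 4.7020 m/s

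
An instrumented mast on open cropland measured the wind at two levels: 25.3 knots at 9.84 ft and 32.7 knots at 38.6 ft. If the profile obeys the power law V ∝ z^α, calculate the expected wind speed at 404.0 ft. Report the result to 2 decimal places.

First find α: α = ln(V₂/V₁)/ln(z₂/z₁) = ln(32.7/25.3)/ln(38.6/9.84) = 0.25657/1.36680 = 0.1877
Extrapolate from 38.6 ft to 404.0 ft: V₃ = 32.7 × (404.0/38.6)^0.1877 = 32.7 × 1.5539 = 50.8136 knots

50.81 knots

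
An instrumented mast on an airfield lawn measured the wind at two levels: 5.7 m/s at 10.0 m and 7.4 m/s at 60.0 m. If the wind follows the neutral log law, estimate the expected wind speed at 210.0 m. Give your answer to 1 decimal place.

Log law: V ∝ ln(z/z₀). From the pair, with r = V₁/V₂ = 0.77027,
ln z₀ = (ln z₁ − r·ln z₂)/(1 − r) = (2.3026 − 0.77027×4.0943)/0.22973 = -3.7051 → z₀ = 0.02460 m
V₃ = V₁ · ln(z₃/z₀)/ln(z₁/z₀) = 5.7 × 9.0522/6.0077 = 8.5886 m/s

8.6 m/s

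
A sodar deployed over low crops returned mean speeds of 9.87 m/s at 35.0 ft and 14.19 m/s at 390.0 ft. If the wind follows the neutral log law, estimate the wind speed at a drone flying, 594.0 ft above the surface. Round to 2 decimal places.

14.94 m/s

Log law: V ∝ ln(z/z₀). From the pair, with r = V₁/V₂ = 0.69556,
ln z₀ = (ln z₁ − r·ln z₂)/(1 − r) = (3.5553 − 0.69556×5.9661)/0.30444 = -1.9527 → z₀ = 0.1419 ft
V₃ = V₁ · ln(z₃/z₀)/ln(z₁/z₀) = 9.87 × 8.3395/5.5080 = 14.9439 m/s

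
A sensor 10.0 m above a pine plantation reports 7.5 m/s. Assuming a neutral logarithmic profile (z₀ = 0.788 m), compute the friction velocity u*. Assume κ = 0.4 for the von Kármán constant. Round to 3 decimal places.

Log law: V(z) = (u*/κ) · ln(z/z₀) ⇒ u* = κ · V / ln(z/z₀)
u* = 0.4 × 7.5 / ln(10.0/0.788) = 0.4 × 7.5 / 2.5408
   = 3.0000 / 2.5408 = 1.1807 m/s

u* ≈ 1.181 m/s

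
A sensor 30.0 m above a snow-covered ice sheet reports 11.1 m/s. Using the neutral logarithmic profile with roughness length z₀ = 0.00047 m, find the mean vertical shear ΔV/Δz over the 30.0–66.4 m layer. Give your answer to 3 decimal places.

0.022 m/s/m

Log law: V₂ = V₁ · ln(z₂/z₀)/ln(z₁/z₀) = 11.1 × 11.8585/11.0640 = 11.8971 m/s
ΔV/Δz = (11.8971 − 11.1)/(66.4 − 30.0) = 0.7971/36.4000 = 0.02190 m/s/m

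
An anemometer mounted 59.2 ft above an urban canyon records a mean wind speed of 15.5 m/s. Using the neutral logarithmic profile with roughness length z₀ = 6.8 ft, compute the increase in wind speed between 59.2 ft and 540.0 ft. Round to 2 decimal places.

15.83 m/s

Log law: V₂ = V₁ · ln(z₂/z₀)/ln(z₁/z₀) = 15.5 × 4.3746/2.1640 = 31.3341 m/s
ΔV = 31.3341 − 15.5 = 15.8341 m/s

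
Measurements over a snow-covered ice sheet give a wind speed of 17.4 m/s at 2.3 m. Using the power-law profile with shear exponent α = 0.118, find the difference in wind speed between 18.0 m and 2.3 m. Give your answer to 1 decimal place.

4.8 m/s

Power law: V₂ = V₁ · (z₂/z₁)^α = 17.4 × (7.8261)^0.118 = 22.1813 m/s
ΔV = 22.1813 − 17.4 = 4.7813 m/s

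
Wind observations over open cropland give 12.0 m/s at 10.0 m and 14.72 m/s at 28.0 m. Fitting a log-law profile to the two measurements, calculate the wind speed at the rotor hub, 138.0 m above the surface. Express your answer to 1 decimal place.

Log law: V ∝ ln(z/z₀). From the pair, with r = V₁/V₂ = 0.81522,
ln z₀ = (ln z₁ − r·ln z₂)/(1 − r) = (2.3026 − 0.81522×3.3322)/0.18478 = -2.2399 → z₀ = 0.1065 m
V₃ = V₁ · ln(z₃/z₀)/ln(z₁/z₀) = 12.0 × 7.1671/4.5424 = 18.9337 m/s

18.9 m/s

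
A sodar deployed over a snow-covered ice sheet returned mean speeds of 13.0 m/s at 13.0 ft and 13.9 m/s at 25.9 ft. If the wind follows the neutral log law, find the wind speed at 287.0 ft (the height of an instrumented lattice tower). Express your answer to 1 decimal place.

17.0 m/s

Log law: V ∝ ln(z/z₀). From the pair, with r = V₁/V₂ = 0.93525,
ln z₀ = (ln z₁ − r·ln z₂)/(1 − r) = (2.5649 − 0.93525×3.2542)/0.06475 = -7.3915 → z₀ = 0.0006165 ft
V₃ = V₁ · ln(z₃/z₀)/ln(z₁/z₀) = 13.0 × 13.0510/9.9565 = 17.0405 m/s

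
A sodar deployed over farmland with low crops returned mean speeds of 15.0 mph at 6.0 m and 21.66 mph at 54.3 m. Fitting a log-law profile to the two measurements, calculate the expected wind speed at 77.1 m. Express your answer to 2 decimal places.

Log law: V ∝ ln(z/z₀). From the pair, with r = V₁/V₂ = 0.69252,
ln z₀ = (ln z₁ − r·ln z₂)/(1 − r) = (1.7918 − 0.69252×3.9945)/0.30748 = -3.1694 → z₀ = 0.04203 m
V₃ = V₁ · ln(z₃/z₀)/ln(z₁/z₀) = 15.0 × 7.5145/4.9612 = 22.7200 mph

22.72 mph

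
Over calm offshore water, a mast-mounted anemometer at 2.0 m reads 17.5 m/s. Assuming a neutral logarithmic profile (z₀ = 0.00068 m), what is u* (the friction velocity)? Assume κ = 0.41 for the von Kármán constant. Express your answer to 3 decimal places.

u* ≈ 0.898 m/s

Log law: V(z) = (u*/κ) · ln(z/z₀) ⇒ u* = κ · V / ln(z/z₀)
u* = 0.41 × 17.5 / ln(2.0/0.00068) = 0.41 × 17.5 / 7.9866
   = 7.1750 / 7.9866 = 0.8984 m/s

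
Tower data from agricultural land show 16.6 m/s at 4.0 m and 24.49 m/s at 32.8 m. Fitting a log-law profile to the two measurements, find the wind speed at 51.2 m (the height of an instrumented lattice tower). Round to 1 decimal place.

26.2 m/s

Log law: V ∝ ln(z/z₀). From the pair, with r = V₁/V₂ = 0.67783,
ln z₀ = (ln z₁ − r·ln z₂)/(1 − r) = (1.3863 − 0.67783×3.4904)/0.32217 = -3.0407 → z₀ = 0.04780 m
V₃ = V₁ · ln(z₃/z₀)/ln(z₁/z₀) = 16.6 × 6.9764/4.4269 = 26.1598 m/s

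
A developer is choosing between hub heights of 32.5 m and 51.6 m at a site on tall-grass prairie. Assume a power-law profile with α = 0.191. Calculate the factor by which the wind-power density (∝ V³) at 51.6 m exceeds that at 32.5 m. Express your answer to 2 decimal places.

Speed ratio: V_B/V_A = (z_B/z_A)^α = (51.6/32.5)^0.191 = (1.5877)^0.191 = 1.09231
Power-density ratio: P_B/P_A = (V_B/V_A)³ = (1.09231)³ = 1.30328

1.30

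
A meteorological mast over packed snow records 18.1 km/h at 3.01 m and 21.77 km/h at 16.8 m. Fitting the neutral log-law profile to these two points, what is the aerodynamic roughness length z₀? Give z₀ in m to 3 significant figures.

Log law: V(z) ∝ ln(z/z₀). With r = V₁/V₂ = 18.1/21.77 = 0.83142,
r · ln(z₂/z₀) = ln(z₁/z₀) ⇒ ln z₀ = (ln z₁ − r·ln z₂)/(1 − r)
ln z₀ = (1.10194 − 0.83142×2.82138) / 0.16858 = -7.3781
z₀ = exp(-7.3781) = 0.0006248 m

z₀ ≈ 0.000625 m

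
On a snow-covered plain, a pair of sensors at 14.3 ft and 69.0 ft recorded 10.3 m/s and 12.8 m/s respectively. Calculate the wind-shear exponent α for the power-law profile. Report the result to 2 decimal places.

α ≈ 0.14

Power law: V₂/V₁ = (z₂/z₁)^α ⇒ α = ln(V₂/V₁) / ln(z₂/z₁)
α = ln(12.8/10.3) / ln(69.0/14.3) = ln(1.2427) / ln(4.8252)
  = 0.21730 / 1.57385 = 0.13807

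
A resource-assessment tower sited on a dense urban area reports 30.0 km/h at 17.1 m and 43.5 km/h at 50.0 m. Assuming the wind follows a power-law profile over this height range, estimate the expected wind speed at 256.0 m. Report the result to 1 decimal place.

76.6 km/h

First find α: α = ln(V₂/V₁)/ln(z₂/z₁) = ln(43.5/30.0)/ln(50.0/17.1) = 0.37156/1.07294 = 0.3463
Extrapolate from 50.0 m to 256.0 m: V₃ = 43.5 × (256.0/50.0)^0.3463 = 43.5 × 1.7604 = 76.5793 km/h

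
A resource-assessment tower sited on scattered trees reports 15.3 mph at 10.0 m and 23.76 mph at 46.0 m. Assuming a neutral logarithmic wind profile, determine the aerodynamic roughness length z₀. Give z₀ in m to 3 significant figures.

Log law: V(z) ∝ ln(z/z₀). With r = V₁/V₂ = 15.3/23.76 = 0.64394,
r · ln(z₂/z₀) = ln(z₁/z₀) ⇒ ln z₀ = (ln z₁ − r·ln z₂)/(1 − r)
ln z₀ = (2.30259 − 0.64394×3.82864) / 0.35606 = -0.4573
z₀ = exp(-0.4573) = 0.6330 m

z₀ ≈ 0.633 m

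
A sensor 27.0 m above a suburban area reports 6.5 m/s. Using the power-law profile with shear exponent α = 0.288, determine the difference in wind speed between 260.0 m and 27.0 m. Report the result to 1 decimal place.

Power law: V₂ = V₁ · (z₂/z₁)^α = 6.5 × (9.6296)^0.288 = 12.4794 m/s
ΔV = 12.4794 − 6.5 = 5.9794 m/s

6.0 m/s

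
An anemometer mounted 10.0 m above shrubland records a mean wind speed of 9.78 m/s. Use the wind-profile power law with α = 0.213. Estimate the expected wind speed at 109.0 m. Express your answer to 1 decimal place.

Power-law profile: V₂ = V₁ · (z₂/z₁)^α
V₂ = 9.78 × (109.0/10.0)^0.213 = 9.78 × (10.9000)^0.213
    = 9.78 × 1.6633 = 16.2671 m/s

16.3 m/s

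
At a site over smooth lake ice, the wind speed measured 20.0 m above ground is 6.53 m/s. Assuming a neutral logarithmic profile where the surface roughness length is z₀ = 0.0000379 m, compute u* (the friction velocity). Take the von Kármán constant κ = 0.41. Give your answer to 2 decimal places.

Log law: V(z) = (u*/κ) · ln(z/z₀) ⇒ u* = κ · V / ln(z/z₀)
u* = 0.41 × 6.53 / ln(20.0/0.0000379) = 0.41 × 6.53 / 13.1763
   = 2.6773 / 13.1763 = 0.2032 m/s

u* ≈ 0.20 m/s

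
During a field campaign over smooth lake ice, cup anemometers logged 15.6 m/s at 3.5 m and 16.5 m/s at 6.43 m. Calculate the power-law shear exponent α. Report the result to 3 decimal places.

Power law: V₂/V₁ = (z₂/z₁)^α ⇒ α = ln(V₂/V₁) / ln(z₂/z₁)
α = ln(16.5/15.6) / ln(6.43/3.5) = ln(1.0577) / ln(1.8371)
  = 0.05609 / 0.60821 = 0.09222

α ≈ 0.092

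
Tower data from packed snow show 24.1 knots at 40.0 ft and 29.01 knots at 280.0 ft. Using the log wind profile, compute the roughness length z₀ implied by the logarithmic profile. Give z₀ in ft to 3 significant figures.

Log law: V(z) ∝ ln(z/z₀). With r = V₁/V₂ = 24.1/29.01 = 0.83075,
r · ln(z₂/z₀) = ln(z₁/z₀) ⇒ ln z₀ = (ln z₁ − r·ln z₂)/(1 − r)
ln z₀ = (3.68888 − 0.83075×5.63479) / 0.16925 = -5.8623
z₀ = exp(-5.8623) = 0.002845 ft

z₀ ≈ 0.00284 ft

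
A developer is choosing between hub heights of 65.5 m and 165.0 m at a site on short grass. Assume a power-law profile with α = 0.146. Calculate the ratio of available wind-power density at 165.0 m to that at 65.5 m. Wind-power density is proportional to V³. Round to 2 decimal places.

Speed ratio: V_B/V_A = (z_B/z_A)^α = (165.0/65.5)^0.146 = (2.5191)^0.146 = 1.14441
Power-density ratio: P_B/P_A = (V_B/V_A)³ = (1.14441)³ = 1.49880

1.50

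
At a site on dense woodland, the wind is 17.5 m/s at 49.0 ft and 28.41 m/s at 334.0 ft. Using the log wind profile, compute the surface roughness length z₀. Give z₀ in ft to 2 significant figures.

Log law: V(z) ∝ ln(z/z₀). With r = V₁/V₂ = 17.5/28.41 = 0.61598,
r · ln(z₂/z₀) = ln(z₁/z₀) ⇒ ln z₀ = (ln z₁ − r·ln z₂)/(1 − r)
ln z₀ = (3.89182 − 0.61598×5.81114) / 0.38402 = 0.8132
z₀ = exp(0.8132) = 2.255 ft

z₀ ≈ 2.3 ft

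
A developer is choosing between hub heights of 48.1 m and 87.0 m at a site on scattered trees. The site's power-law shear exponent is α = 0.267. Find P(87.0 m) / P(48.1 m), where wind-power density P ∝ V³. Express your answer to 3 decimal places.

Speed ratio: V_B/V_A = (z_B/z_A)^α = (87.0/48.1)^0.267 = (1.8087)^0.267 = 1.17144
Power-density ratio: P_B/P_A = (V_B/V_A)³ = (1.17144)³ = 1.60752

1.608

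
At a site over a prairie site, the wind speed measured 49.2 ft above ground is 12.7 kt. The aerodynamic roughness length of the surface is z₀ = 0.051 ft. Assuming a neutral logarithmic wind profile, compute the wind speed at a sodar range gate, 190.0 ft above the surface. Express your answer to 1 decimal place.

Log law: V(z) ∝ ln(z/z₀), so V₂/V₁ = ln(z₂/z₀) / ln(z₁/z₀).
ln(190.0/0.051) = 8.2230, ln(49.2/0.051) = 6.8718
V₂ = 12.7 × 8.2230/6.8718 = 12.7 × 1.1966 = 15.1971 kt

15.2 kt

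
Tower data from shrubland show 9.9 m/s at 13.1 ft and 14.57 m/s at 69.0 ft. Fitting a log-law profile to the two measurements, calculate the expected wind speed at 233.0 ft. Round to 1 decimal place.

18.0 m/s

Log law: V ∝ ln(z/z₀). From the pair, with r = V₁/V₂ = 0.67948,
ln z₀ = (ln z₁ − r·ln z₂)/(1 − r) = (2.5726 − 0.67948×4.2341)/0.32052 = -0.9496 → z₀ = 0.3869 ft
V₃ = V₁ · ln(z₃/z₀)/ln(z₁/z₀) = 9.9 × 6.4007/3.5222 = 17.9905 m/s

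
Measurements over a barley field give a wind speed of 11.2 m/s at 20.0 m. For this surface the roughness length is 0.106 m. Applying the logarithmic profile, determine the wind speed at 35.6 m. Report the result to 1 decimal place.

Log law: V(z) ∝ ln(z/z₀), so V₂/V₁ = ln(z₂/z₀) / ln(z₁/z₀).
ln(35.6/0.106) = 5.8167, ln(20.0/0.106) = 5.2400
V₂ = 11.2 × 5.8167/5.2400 = 11.2 × 1.1100 = 12.4324 m/s

12.4 m/s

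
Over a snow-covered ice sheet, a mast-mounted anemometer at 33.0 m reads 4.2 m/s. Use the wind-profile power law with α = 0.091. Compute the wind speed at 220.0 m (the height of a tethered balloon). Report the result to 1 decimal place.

Power-law profile: V₂ = V₁ · (z₂/z₁)^α
V₂ = 4.2 × (220.0/33.0)^0.091 = 4.2 × (6.6667)^0.091
    = 4.2 × 1.1884 = 4.9914 m/s

5.0 m/s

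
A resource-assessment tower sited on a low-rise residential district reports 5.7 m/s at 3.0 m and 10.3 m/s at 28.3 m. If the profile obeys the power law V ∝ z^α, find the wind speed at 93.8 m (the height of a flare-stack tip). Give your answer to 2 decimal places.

14.13 m/s

First find α: α = ln(V₂/V₁)/ln(z₂/z₁) = ln(10.3/5.7)/ln(28.3/3.0) = 0.59168/2.24425 = 0.2636
Extrapolate from 28.3 m to 93.8 m: V₃ = 10.3 × (93.8/28.3)^0.2636 = 10.3 × 1.3715 = 14.1267 m/s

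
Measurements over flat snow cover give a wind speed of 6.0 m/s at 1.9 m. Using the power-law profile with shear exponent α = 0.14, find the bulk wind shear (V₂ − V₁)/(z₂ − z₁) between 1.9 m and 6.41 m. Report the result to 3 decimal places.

0.247 m/s/m

Power law: V₂ = V₁ · (z₂/z₁)^α = 6.0 × (3.3737)^0.14 = 7.1135 m/s
ΔV/Δz = (7.1135 − 6.0)/(6.41 − 1.9) = 1.1135/4.5100 = 0.24690 m/s/m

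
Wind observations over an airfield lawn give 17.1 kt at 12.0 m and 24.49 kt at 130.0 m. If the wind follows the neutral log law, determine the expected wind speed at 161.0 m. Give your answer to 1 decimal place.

Log law: V ∝ ln(z/z₀). From the pair, with r = V₁/V₂ = 0.69824,
ln z₀ = (ln z₁ − r·ln z₂)/(1 − r) = (2.4849 − 0.69824×4.8675)/0.30176 = -3.0283 → z₀ = 0.04840 m
V₃ = V₁ · ln(z₃/z₀)/ln(z₁/z₀) = 17.1 × 8.1098/5.5133 = 25.1533 kt

25.2 kt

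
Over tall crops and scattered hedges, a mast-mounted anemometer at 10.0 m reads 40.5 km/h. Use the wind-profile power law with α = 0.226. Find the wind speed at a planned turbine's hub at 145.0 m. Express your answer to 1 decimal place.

Power-law profile: V₂ = V₁ · (z₂/z₁)^α
V₂ = 40.5 × (145.0/10.0)^0.226 = 40.5 × (14.5000)^0.226
    = 40.5 × 1.8301 = 74.1181 km/h

74.1 km/h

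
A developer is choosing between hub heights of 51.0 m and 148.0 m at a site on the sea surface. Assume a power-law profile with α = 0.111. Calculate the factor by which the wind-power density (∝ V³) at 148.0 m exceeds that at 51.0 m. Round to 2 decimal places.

1.43

Speed ratio: V_B/V_A = (z_B/z_A)^α = (148.0/51.0)^0.111 = (2.9020)^0.111 = 1.12553
Power-density ratio: P_B/P_A = (V_B/V_A)³ = (1.12553)³ = 1.42586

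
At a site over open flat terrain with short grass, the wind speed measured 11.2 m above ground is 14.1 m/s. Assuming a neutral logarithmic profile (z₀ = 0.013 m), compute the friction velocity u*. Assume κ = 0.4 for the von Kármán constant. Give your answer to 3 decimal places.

u* ≈ 0.834 m/s

Log law: V(z) = (u*/κ) · ln(z/z₀) ⇒ u* = κ · V / ln(z/z₀)
u* = 0.4 × 14.1 / ln(11.2/0.013) = 0.4 × 14.1 / 6.7587
   = 5.6400 / 6.7587 = 0.8345 m/s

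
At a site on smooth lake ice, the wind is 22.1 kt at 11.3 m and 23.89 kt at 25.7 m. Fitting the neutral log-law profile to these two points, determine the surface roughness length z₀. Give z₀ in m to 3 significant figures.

z₀ ≈ 0.000444 m

Log law: V(z) ∝ ln(z/z₀). With r = V₁/V₂ = 22.1/23.89 = 0.92507,
r · ln(z₂/z₀) = ln(z₁/z₀) ⇒ ln z₀ = (ln z₁ − r·ln z₂)/(1 − r)
ln z₀ = (2.42480 − 0.92507×3.24649) / 0.07493 = -7.7201
z₀ = exp(-7.7201) = 0.0004438 m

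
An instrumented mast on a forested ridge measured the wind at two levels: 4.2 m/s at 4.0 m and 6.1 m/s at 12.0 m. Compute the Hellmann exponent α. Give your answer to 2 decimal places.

Power law: V₂/V₁ = (z₂/z₁)^α ⇒ α = ln(V₂/V₁) / ln(z₂/z₁)
α = ln(6.1/4.2) / ln(12.0/4.0) = ln(1.4524) / ln(3.0000)
  = 0.37320 / 1.09861 = 0.33971

α ≈ 0.34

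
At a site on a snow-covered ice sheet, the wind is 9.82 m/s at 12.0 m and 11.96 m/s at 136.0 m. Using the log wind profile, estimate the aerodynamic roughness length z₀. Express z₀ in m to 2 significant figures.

Log law: V(z) ∝ ln(z/z₀). With r = V₁/V₂ = 9.82/11.96 = 0.82107,
r · ln(z₂/z₀) = ln(z₁/z₀) ⇒ ln z₀ = (ln z₁ − r·ln z₂)/(1 − r)
ln z₀ = (2.48491 − 0.82107×4.91265) / 0.17893 = -8.6555
z₀ = exp(-8.6555) = 0.0001742 m

z₀ ≈ 0.00017 m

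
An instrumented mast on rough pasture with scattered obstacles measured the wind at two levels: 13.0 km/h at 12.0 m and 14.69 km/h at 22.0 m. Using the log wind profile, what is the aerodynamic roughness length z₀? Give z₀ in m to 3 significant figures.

z₀ ≈ 0.113 m

Log law: V(z) ∝ ln(z/z₀). With r = V₁/V₂ = 13.0/14.69 = 0.88496,
r · ln(z₂/z₀) = ln(z₁/z₀) ⇒ ln z₀ = (ln z₁ − r·ln z₂)/(1 − r)
ln z₀ = (2.48491 − 0.88496×3.09104) / 0.11504 = -2.1777
z₀ = exp(-2.1777) = 0.1133 m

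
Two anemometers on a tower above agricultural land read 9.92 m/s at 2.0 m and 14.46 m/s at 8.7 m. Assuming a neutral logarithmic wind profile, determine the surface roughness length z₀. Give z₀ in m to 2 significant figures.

z₀ ≈ 0.081 m

Log law: V(z) ∝ ln(z/z₀). With r = V₁/V₂ = 9.92/14.46 = 0.68603,
r · ln(z₂/z₀) = ln(z₁/z₀) ⇒ ln z₀ = (ln z₁ − r·ln z₂)/(1 − r)
ln z₀ = (0.69315 − 0.68603×2.16332) / 0.31397 = -2.5192
z₀ = exp(-2.5192) = 0.08052 m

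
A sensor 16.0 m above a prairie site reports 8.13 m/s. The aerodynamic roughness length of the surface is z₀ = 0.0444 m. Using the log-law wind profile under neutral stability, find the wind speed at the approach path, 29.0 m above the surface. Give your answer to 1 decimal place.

Log law: V(z) ∝ ln(z/z₀), so V₂/V₁ = ln(z₂/z₀) / ln(z₁/z₀).
ln(29.0/0.0444) = 6.4818, ln(16.0/0.0444) = 5.8871
V₂ = 8.13 × 6.4818/5.8871 = 8.13 × 1.1010 = 8.9513 m/s

9.0 m/s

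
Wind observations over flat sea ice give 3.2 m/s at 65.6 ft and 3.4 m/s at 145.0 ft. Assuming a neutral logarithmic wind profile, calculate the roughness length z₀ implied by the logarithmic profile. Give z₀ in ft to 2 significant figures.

z₀ ≈ 0.00020 ft

Log law: V(z) ∝ ln(z/z₀). With r = V₁/V₂ = 3.2/3.4 = 0.94118,
r · ln(z₂/z₀) = ln(z₁/z₀) ⇒ ln z₀ = (ln z₁ − r·ln z₂)/(1 − r)
ln z₀ = (4.18358 − 0.94118×4.97673) / 0.05882 = -8.5070
z₀ = exp(-8.5070) = 0.0002021 ft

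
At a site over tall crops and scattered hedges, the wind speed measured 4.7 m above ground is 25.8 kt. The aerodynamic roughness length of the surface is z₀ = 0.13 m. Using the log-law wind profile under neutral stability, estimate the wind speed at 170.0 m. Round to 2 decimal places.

Log law: V(z) ∝ ln(z/z₀), so V₂/V₁ = ln(z₂/z₀) / ln(z₁/z₀).
ln(170.0/0.13) = 7.1760, ln(4.7/0.13) = 3.5878
V₂ = 25.8 × 7.1760/3.5878 = 25.8 × 2.0001 = 51.6033 kt

51.60 kt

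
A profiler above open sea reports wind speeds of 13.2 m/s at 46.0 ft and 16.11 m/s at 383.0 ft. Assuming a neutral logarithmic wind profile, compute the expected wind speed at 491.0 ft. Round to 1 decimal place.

16.5 m/s

Log law: V ∝ ln(z/z₀). From the pair, with r = V₁/V₂ = 0.81937,
ln z₀ = (ln z₁ − r·ln z₂)/(1 − r) = (3.8286 − 0.81937×5.9480)/0.18063 = -5.7851 → z₀ = 0.003073 ft
V₃ = V₁ · ln(z₃/z₀)/ln(z₁/z₀) = 13.2 × 11.9815/9.6137 = 16.4511 m/s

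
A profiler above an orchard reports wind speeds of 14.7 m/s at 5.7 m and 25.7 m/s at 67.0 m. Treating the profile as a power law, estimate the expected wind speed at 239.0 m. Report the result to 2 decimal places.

First find α: α = ln(V₂/V₁)/ln(z₂/z₁) = ln(25.7/14.7)/ln(67.0/5.7) = 0.55864/2.46423 = 0.2267
Extrapolate from 67.0 m to 239.0 m: V₃ = 25.7 × (239.0/67.0)^0.2267 = 25.7 × 1.3342 = 34.2883 m/s

34.29 m/s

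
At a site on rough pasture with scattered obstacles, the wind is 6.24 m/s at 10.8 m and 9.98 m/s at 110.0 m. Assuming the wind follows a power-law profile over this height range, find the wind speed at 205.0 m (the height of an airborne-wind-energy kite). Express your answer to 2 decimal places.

11.32 m/s

First find α: α = ln(V₂/V₁)/ln(z₂/z₁) = ln(9.98/6.24)/ln(110.0/10.8) = 0.46960/2.32093 = 0.2023
Extrapolate from 110.0 m to 205.0 m: V₃ = 9.98 × (205.0/110.0)^0.2023 = 9.98 × 1.1342 = 11.3197 m/s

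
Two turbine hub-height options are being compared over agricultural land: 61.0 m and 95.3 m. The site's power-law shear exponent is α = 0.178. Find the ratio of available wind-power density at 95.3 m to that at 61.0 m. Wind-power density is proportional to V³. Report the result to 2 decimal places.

Speed ratio: V_B/V_A = (z_B/z_A)^α = (95.3/61.0)^0.178 = (1.5623)^0.178 = 1.08265
Power-density ratio: P_B/P_A = (V_B/V_A)³ = (1.08265)³ = 1.26902

1.27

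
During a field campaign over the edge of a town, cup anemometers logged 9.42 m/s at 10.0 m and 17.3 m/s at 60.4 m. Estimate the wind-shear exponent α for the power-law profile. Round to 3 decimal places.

Power law: V₂/V₁ = (z₂/z₁)^α ⇒ α = ln(V₂/V₁) / ln(z₂/z₁)
α = ln(17.3/9.42) / ln(60.4/10.0) = ln(1.8365) / ln(6.0400)
  = 0.60787 / 1.79840 = 0.33801

α ≈ 0.338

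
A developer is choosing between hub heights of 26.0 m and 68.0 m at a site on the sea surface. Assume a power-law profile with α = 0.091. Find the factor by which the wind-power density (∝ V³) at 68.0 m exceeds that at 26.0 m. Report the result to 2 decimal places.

Speed ratio: V_B/V_A = (z_B/z_A)^α = (68.0/26.0)^0.091 = (2.6154)^0.091 = 1.09143
Power-density ratio: P_B/P_A = (V_B/V_A)³ = (1.09143)³ = 1.30013

1.30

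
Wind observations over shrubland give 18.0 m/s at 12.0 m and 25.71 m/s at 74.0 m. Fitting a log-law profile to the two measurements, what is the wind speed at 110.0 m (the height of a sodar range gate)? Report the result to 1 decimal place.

Log law: V ∝ ln(z/z₀). From the pair, with r = V₁/V₂ = 0.70012,
ln z₀ = (ln z₁ − r·ln z₂)/(1 − r) = (2.4849 − 0.70012×4.3041)/0.29988 = -1.7622 → z₀ = 0.1717 m
V₃ = V₁ · ln(z₃/z₀)/ln(z₁/z₀) = 18.0 × 6.4626/4.2471 = 27.3901 m/s

27.4 m/s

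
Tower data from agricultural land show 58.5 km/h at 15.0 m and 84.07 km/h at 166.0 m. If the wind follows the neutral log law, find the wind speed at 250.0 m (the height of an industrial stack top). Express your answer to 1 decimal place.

88.4 km/h

Log law: V ∝ ln(z/z₀). From the pair, with r = V₁/V₂ = 0.69585,
ln z₀ = (ln z₁ − r·ln z₂)/(1 − r) = (2.7081 − 0.69585×5.1120)/0.30415 = -2.7918 → z₀ = 0.06131 m
V₃ = V₁ · ln(z₃/z₀)/ln(z₁/z₀) = 58.5 × 8.3132/5.4998 = 88.4254 km/h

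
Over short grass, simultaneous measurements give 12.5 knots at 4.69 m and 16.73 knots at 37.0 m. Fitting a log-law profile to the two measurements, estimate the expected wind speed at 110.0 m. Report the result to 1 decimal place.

Log law: V ∝ ln(z/z₀). From the pair, with r = V₁/V₂ = 0.74716,
ln z₀ = (ln z₁ − r·ln z₂)/(1 − r) = (1.5454 − 0.74716×3.6109)/0.25284 = -4.5582 → z₀ = 0.01048 m
V₃ = V₁ · ln(z₃/z₀)/ln(z₁/z₀) = 12.5 × 9.2587/6.1037 = 18.9614 knots

19.0 knots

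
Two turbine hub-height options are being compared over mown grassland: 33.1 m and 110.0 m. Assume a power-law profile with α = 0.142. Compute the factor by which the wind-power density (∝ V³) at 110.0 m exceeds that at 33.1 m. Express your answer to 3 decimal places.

Speed ratio: V_B/V_A = (z_B/z_A)^α = (110.0/33.1)^0.142 = (3.3233)^0.142 = 1.18594
Power-density ratio: P_B/P_A = (V_B/V_A)³ = (1.18594)³ = 1.66796

1.668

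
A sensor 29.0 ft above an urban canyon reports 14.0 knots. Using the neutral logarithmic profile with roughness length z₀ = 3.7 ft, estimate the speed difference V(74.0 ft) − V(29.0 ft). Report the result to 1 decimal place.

Log law: V₂ = V₁ · ln(z₂/z₀)/ln(z₁/z₀) = 14.0 × 2.9957/2.0590 = 20.3696 knots
ΔV = 20.3696 − 14.0 = 6.3696 knots

6.4 knots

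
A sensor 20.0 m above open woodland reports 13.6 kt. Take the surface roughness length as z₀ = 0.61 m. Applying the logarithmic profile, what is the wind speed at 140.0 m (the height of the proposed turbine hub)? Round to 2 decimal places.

Log law: V(z) ∝ ln(z/z₀), so V₂/V₁ = ln(z₂/z₀) / ln(z₁/z₀).
ln(140.0/0.61) = 5.4359, ln(20.0/0.61) = 3.4900
V₂ = 13.6 × 5.4359/3.4900 = 13.6 × 1.5576 = 21.1829 kt

21.18 kt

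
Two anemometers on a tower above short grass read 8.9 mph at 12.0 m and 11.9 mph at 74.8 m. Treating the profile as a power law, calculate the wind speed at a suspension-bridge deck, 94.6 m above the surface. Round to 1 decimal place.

12.4 mph

First find α: α = ln(V₂/V₁)/ln(z₂/z₁) = ln(11.9/8.9)/ln(74.8/12.0) = 0.29049/1.82991 = 0.1587
Extrapolate from 74.8 m to 94.6 m: V₃ = 11.9 × (94.6/74.8)^0.1587 = 11.9 × 1.0380 = 12.3520 mph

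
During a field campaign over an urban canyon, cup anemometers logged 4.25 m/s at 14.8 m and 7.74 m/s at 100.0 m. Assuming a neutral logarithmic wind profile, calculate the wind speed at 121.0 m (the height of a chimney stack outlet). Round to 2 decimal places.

Log law: V ∝ ln(z/z₀). From the pair, with r = V₁/V₂ = 0.54910,
ln z₀ = (ln z₁ − r·ln z₂)/(1 − r) = (2.6946 − 0.54910×4.6052)/0.45090 = 0.3680 → z₀ = 1.445 m
V₃ = V₁ · ln(z₃/z₀)/ln(z₁/z₀) = 4.25 × 4.4278/2.3266 = 8.0882 m/s

8.09 m/s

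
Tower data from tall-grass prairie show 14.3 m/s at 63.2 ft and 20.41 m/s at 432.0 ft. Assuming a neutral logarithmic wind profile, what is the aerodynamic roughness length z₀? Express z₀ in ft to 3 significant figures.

z₀ ≈ 0.703 ft

Log law: V(z) ∝ ln(z/z₀). With r = V₁/V₂ = 14.3/20.41 = 0.70064,
r · ln(z₂/z₀) = ln(z₁/z₀) ⇒ ln z₀ = (ln z₁ − r·ln z₂)/(1 − r)
ln z₀ = (4.14630 − 0.70064×6.06843) / 0.29936 = -0.3523
z₀ = exp(-0.3523) = 0.7031 ft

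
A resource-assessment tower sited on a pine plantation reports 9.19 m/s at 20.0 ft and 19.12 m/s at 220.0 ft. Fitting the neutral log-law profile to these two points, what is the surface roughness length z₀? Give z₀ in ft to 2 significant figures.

z₀ ≈ 2.2 ft

Log law: V(z) ∝ ln(z/z₀). With r = V₁/V₂ = 9.19/19.12 = 0.48065,
r · ln(z₂/z₀) = ln(z₁/z₀) ⇒ ln z₀ = (ln z₁ − r·ln z₂)/(1 − r)
ln z₀ = (2.99573 − 0.48065×5.39363) / 0.51935 = 0.7765
z₀ = exp(0.7765) = 2.174 ft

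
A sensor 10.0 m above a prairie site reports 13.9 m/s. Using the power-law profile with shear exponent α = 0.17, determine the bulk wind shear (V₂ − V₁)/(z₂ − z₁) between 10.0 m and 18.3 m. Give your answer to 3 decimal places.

0.181 m/s/m

Power law: V₂ = V₁ · (z₂/z₁)^α = 13.9 × (1.8300)^0.17 = 15.4039 m/s
ΔV/Δz = (15.4039 − 13.9)/(18.3 − 10.0) = 1.5039/8.3000 = 0.18120 m/s/m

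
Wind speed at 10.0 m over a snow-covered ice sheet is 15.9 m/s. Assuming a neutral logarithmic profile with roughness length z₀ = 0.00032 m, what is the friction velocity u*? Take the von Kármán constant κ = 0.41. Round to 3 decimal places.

Log law: V(z) = (u*/κ) · ln(z/z₀) ⇒ u* = κ · V / ln(z/z₀)
u* = 0.41 × 15.9 / ln(10.0/0.00032) = 0.41 × 15.9 / 10.3498
   = 6.5190 / 10.3498 = 0.6299 m/s

u* ≈ 0.630 m/s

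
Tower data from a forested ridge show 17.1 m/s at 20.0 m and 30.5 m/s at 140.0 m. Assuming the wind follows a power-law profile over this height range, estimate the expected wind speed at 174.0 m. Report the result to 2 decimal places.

First find α: α = ln(V₂/V₁)/ln(z₂/z₁) = ln(30.5/17.1)/ln(140.0/20.0) = 0.57865/1.94591 = 0.2974
Extrapolate from 140.0 m to 174.0 m: V₃ = 30.5 × (174.0/140.0)^0.2974 = 30.5 × 1.0668 = 32.5370 m/s

32.54 m/s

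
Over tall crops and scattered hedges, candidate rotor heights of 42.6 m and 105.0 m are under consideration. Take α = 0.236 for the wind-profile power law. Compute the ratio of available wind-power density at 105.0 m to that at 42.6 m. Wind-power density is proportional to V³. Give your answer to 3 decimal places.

1.894

Speed ratio: V_B/V_A = (z_B/z_A)^α = (105.0/42.6)^0.236 = (2.4648)^0.236 = 1.23726
Power-density ratio: P_B/P_A = (V_B/V_A)³ = (1.23726)³ = 1.89400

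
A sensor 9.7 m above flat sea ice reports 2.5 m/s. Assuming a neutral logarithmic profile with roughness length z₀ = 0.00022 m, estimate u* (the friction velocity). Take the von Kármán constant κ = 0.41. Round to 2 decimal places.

Log law: V(z) = (u*/κ) · ln(z/z₀) ⇒ u* = κ · V / ln(z/z₀)
u* = 0.41 × 2.5 / ln(9.7/0.00022) = 0.41 × 2.5 / 10.6940
   = 1.0250 / 10.6940 = 0.0958 m/s

u* ≈ 0.10 m/s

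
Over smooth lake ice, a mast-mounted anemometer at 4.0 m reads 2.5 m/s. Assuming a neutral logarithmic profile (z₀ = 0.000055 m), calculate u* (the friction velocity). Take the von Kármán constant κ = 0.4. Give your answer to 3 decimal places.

u* ≈ 0.089 m/s

Log law: V(z) = (u*/κ) · ln(z/z₀) ⇒ u* = κ · V / ln(z/z₀)
u* = 0.4 × 2.5 / ln(4.0/0.000055) = 0.4 × 2.5 / 11.1945
   = 1.0000 / 11.1945 = 0.0893 m/s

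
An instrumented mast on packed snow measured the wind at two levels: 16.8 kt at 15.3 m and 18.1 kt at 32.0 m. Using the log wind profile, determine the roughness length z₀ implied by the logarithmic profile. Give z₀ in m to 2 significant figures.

Log law: V(z) ∝ ln(z/z₀). With r = V₁/V₂ = 16.8/18.1 = 0.92818,
r · ln(z₂/z₀) = ln(z₁/z₀) ⇒ ln z₀ = (ln z₁ − r·ln z₂)/(1 − r)
ln z₀ = (2.72785 − 0.92818×3.46574) / 0.07182 = -6.8079
z₀ = exp(-6.8079) = 0.001105 m

z₀ ≈ 0.0011 m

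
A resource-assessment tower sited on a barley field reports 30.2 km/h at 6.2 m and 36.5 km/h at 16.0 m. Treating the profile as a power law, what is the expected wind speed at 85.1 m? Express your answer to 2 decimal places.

50.97 km/h

First find α: α = ln(V₂/V₁)/ln(z₂/z₁) = ln(36.5/30.2)/ln(16.0/6.2) = 0.18947/0.94804 = 0.1999
Extrapolate from 16.0 m to 85.1 m: V₃ = 36.5 × (85.1/16.0)^0.1999 = 36.5 × 1.3966 = 50.9741 km/h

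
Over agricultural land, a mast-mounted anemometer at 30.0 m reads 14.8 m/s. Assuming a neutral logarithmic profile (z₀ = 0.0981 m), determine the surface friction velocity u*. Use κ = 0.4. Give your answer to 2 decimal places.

Log law: V(z) = (u*/κ) · ln(z/z₀) ⇒ u* = κ · V / ln(z/z₀)
u* = 0.4 × 14.8 / ln(30.0/0.0981) = 0.4 × 14.8 / 5.7230
   = 5.9200 / 5.7230 = 1.0344 m/s

u* ≈ 1.03 m/s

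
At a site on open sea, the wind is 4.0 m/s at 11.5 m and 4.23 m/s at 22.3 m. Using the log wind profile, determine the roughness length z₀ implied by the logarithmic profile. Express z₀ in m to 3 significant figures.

z₀ ≈ 0.000115 m

Log law: V(z) ∝ ln(z/z₀). With r = V₁/V₂ = 4.0/4.23 = 0.94563,
r · ln(z₂/z₀) = ln(z₁/z₀) ⇒ ln z₀ = (ln z₁ − r·ln z₂)/(1 − r)
ln z₀ = (2.44235 − 0.94563×3.10459) / 0.05437 = -9.0749
z₀ = exp(-9.0749) = 0.0001145 m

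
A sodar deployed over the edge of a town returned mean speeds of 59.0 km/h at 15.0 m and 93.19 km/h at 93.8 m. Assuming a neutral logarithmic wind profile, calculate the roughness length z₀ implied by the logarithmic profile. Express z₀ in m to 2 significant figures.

z₀ ≈ 0.63 m

Log law: V(z) ∝ ln(z/z₀). With r = V₁/V₂ = 59.0/93.19 = 0.63312,
r · ln(z₂/z₀) = ln(z₁/z₀) ⇒ ln z₀ = (ln z₁ − r·ln z₂)/(1 − r)
ln z₀ = (2.70805 − 0.63312×4.54116) / 0.36688 = -0.4553
z₀ = exp(-0.4553) = 0.6343 m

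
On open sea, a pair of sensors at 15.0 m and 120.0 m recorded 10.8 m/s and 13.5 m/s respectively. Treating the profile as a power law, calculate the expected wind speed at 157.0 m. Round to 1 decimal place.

13.9 m/s

First find α: α = ln(V₂/V₁)/ln(z₂/z₁) = ln(13.5/10.8)/ln(120.0/15.0) = 0.22314/2.07944 = 0.1073
Extrapolate from 120.0 m to 157.0 m: V₃ = 13.5 × (157.0/120.0)^0.1073 = 13.5 × 1.0293 = 13.8950 m/s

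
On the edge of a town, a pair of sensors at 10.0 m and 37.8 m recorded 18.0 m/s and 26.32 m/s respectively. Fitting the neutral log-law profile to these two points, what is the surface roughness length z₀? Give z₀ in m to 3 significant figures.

z₀ ≈ 0.563 m

Log law: V(z) ∝ ln(z/z₀). With r = V₁/V₂ = 18.0/26.32 = 0.68389,
r · ln(z₂/z₀) = ln(z₁/z₀) ⇒ ln z₀ = (ln z₁ − r·ln z₂)/(1 − r)
ln z₀ = (2.30259 − 0.68389×3.63231) / 0.31611 = -0.5742
z₀ = exp(-0.5742) = 0.5631 m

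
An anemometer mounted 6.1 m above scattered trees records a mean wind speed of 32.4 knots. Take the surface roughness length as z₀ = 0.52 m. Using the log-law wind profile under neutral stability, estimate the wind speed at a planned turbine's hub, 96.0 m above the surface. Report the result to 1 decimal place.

Log law: V(z) ∝ ln(z/z₀), so V₂/V₁ = ln(z₂/z₀) / ln(z₁/z₀).
ln(96.0/0.52) = 5.2183, ln(6.1/0.52) = 2.4622
V₂ = 32.4 × 5.2183/2.4622 = 32.4 × 2.1193 = 68.6667 knots

68.7 knots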